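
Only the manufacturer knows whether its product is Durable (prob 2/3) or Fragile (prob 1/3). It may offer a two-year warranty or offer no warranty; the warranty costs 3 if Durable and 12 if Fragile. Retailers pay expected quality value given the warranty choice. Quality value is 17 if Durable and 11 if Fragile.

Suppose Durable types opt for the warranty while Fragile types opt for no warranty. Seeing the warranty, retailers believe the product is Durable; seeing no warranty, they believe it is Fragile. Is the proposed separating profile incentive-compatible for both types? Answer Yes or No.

Under these beliefs, the warranty earns price 17 and no warranty earns price 11.
Durable: the warranty nets 17 − 3 = 14; no warranty nets 11. Durable prefers the warranty.
Fragile: the warranty nets 17 − 12 = 5; no warranty nets 11. Fragile prefers no warranty.
Neither type deviates, so the separating profile is an equilibrium.

Yes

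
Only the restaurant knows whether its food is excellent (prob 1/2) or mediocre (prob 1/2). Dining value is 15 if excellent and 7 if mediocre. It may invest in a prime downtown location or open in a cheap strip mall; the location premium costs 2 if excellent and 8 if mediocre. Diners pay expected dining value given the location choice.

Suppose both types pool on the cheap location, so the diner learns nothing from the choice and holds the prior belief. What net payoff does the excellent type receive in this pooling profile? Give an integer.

11

Pooled price premium = 1/2·15 + 1/2·7 = 11.
excellent pays no cost for the cheap location, so net payoff = 11.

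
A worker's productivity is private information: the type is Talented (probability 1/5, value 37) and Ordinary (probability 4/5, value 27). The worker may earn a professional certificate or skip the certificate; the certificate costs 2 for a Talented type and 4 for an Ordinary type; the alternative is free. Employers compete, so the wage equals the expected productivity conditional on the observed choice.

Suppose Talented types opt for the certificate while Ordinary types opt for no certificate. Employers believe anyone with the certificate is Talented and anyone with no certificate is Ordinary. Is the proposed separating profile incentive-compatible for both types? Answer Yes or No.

No

Under these beliefs, the certificate earns wage 37 and no certificate earns wage 27.
Talented: the certificate nets 37 − 2 = 35; no certificate nets 27. Talented prefers the certificate.
Ordinary: the certificate nets 37 − 4 = 33; no certificate nets 27. Ordinary would deviate to the certificate.
Ordinary has a profitable deviation, so the profile is not an equilibrium.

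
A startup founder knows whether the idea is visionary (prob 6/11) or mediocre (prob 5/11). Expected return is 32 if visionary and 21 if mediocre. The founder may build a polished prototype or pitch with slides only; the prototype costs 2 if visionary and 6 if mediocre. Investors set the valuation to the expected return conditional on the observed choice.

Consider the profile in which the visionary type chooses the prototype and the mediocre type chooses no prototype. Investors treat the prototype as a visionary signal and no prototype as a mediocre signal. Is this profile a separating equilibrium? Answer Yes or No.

Under these beliefs, the prototype earns valuation 32 and no prototype earns valuation 21.
visionary: the prototype nets 32 − 2 = 30; no prototype nets 21. visionary prefers the prototype.
mediocre: the prototype nets 32 − 6 = 26; no prototype nets 21. mediocre would deviate to the prototype.
mediocre has a profitable deviation, so the profile is not an equilibrium.

No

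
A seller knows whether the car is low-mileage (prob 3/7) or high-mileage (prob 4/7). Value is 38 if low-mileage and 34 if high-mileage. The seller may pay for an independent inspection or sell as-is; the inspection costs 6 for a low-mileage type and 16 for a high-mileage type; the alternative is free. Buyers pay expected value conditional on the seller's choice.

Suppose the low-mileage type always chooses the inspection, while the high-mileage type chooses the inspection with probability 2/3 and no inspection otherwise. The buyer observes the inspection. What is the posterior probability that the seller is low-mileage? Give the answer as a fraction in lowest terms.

9/17

P(the inspection) = (3/7)·1 + (4/7)·(2/3) = 17/21.
By Bayes' rule, P(low-mileage | the inspection) = (3/7) / (17/21) = 9/17.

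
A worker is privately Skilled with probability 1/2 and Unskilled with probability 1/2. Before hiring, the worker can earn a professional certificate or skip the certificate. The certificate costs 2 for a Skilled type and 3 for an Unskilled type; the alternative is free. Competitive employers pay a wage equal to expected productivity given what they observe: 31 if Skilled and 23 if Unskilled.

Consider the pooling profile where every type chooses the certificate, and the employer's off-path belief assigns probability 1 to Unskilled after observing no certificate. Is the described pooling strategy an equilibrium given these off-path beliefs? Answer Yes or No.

Yes

On path, the employer holds the prior and pays 1/2·31 + 1/2·23 = 27. Off path (no certificate), believing Unskilled, it pays 23.
Skilled: the certificate nets 27 − 2 = 25; no certificate nets 23. Skilled stays.
Unskilled: the certificate nets 27 − 3 = 24; no certificate nets 23. Unskilled stays.
No type deviates, so pooling is sustained.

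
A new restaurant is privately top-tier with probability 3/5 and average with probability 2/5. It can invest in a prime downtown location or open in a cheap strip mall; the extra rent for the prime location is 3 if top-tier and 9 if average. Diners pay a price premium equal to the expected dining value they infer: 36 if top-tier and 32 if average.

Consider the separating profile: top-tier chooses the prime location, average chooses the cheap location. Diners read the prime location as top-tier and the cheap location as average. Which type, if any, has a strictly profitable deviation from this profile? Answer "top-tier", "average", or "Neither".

Neither

The prime location pays 36; the cheap location pays 32.
top-tier: assigned the prime location, nets 36 − 3 = 33; deviating to the cheap location nets 32.
average: assigned the cheap location, nets 32; deviating to the prime location nets 36 − 9 = 27.
Both types strictly prefer their assigned action; no profitable deviation.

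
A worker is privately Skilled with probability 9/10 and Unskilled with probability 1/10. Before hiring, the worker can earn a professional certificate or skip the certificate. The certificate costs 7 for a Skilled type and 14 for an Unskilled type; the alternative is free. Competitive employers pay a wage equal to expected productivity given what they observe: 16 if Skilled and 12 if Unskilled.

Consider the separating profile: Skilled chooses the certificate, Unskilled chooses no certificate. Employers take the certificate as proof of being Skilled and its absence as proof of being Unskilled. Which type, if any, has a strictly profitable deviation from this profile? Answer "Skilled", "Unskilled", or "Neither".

The certificate pays 16; no certificate pays 12.
Skilled: assigned the certificate, nets 16 − 7 = 9; deviating to no certificate nets 12.
Unskilled: assigned no certificate, nets 12; deviating to the certificate nets 16 − 14 = 2.
The Skilled type gains 3 by deviating.

Skilled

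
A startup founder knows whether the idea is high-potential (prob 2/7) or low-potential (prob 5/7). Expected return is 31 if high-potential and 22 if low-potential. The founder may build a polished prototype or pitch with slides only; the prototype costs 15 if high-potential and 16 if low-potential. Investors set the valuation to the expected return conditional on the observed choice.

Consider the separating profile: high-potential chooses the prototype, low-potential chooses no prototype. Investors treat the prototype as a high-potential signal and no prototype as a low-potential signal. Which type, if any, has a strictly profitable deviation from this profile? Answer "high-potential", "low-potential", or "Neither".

The prototype pays 31; no prototype pays 22.
high-potential: assigned the prototype, nets 31 − 15 = 16; deviating to no prototype nets 22.
low-potential: assigned no prototype, nets 22; deviating to the prototype nets 31 − 16 = 15.
The high-potential type gains 6 by deviating.

high-potential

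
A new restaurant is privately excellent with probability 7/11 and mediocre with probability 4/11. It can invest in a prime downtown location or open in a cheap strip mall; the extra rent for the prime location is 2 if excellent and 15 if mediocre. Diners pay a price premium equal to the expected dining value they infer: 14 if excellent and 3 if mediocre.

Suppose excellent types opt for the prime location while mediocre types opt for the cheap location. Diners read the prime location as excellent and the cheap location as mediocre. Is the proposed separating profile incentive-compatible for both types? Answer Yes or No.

Under these beliefs, the prime location earns price premium 14 and the cheap location earns price premium 3.
excellent: the prime location nets 14 − 2 = 12; the cheap location nets 3. excellent prefers the prime location.
mediocre: the prime location nets 14 − 15 = -1; the cheap location nets 3. mediocre prefers the cheap location.
Neither type deviates, so the separating profile is an equilibrium.

Yes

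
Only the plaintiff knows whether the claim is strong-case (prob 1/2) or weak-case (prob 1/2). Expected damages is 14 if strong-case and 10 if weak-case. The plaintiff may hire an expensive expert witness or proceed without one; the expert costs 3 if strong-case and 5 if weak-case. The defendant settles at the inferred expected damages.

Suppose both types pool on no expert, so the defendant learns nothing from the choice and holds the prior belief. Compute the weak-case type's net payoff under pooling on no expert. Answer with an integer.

Pooled settlement = 1/2·14 + 1/2·10 = 12.
weak-case pays no cost for no expert, so net payoff = 12.

12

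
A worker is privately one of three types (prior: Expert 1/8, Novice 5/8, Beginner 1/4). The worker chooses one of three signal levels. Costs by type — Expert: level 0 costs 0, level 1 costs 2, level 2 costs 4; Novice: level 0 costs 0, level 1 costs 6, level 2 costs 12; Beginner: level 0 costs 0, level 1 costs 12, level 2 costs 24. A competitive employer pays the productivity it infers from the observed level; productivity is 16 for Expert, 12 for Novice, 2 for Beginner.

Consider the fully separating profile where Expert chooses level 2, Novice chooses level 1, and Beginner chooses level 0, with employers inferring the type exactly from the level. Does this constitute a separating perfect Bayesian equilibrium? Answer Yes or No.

Separating wages: level 2 → 16, level 1 → 12, level 0 → 2.
Expert (assigned level 2): level 0: 2 − 0 = 2; level 1: 12 − 2 = 10; level 2: 16 − 4 = 12. Expert stays.
Novice (assigned level 1): level 0: 2 − 0 = 2; level 1: 12 − 6 = 6; level 2: 16 − 12 = 4. Novice stays.
Beginner (assigned level 0): level 0: 2 − 0 = 2; level 1: 12 − 12 = 0; level 2: 16 − 24 = -8. Beginner stays.
Every type prefers its assigned level; separation holds.

Yes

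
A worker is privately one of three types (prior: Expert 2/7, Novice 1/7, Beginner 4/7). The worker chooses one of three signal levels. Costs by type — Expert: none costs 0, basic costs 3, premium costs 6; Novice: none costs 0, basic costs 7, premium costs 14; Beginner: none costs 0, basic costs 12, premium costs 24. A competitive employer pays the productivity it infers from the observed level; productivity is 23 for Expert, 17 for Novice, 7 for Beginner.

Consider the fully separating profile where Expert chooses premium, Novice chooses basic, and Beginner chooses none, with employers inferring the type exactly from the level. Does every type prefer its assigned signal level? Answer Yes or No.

Yes

Separating wages: premium → 23, basic → 17, none → 7.
Expert (assigned premium): none: 7 − 0 = 7; basic: 17 − 3 = 14; premium: 23 − 6 = 17. Expert stays.
Novice (assigned basic): none: 7 − 0 = 7; basic: 17 − 7 = 10; premium: 23 − 14 = 9. Novice stays.
Beginner (assigned none): none: 7 − 0 = 7; basic: 17 − 12 = 5; premium: 23 − 24 = -1. Beginner stays.
Every type prefers its assigned level; separation holds.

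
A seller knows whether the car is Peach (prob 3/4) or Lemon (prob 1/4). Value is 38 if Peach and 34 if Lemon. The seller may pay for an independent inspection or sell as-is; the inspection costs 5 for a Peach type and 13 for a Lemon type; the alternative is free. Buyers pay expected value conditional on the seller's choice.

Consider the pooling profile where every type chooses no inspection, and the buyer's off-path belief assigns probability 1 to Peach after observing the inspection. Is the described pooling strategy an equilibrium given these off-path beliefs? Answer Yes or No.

Yes

On path, the buyer holds the prior and pays 3/4·38 + 1/4·34 = 37. Off path (the inspection), believing Peach, it pays 38.
Peach: no inspection nets 37; the inspection nets 38 − 5 = 33. Peach stays.
Lemon: no inspection nets 37; the inspection nets 38 − 13 = 25. Lemon stays.
No type deviates, so pooling is sustained.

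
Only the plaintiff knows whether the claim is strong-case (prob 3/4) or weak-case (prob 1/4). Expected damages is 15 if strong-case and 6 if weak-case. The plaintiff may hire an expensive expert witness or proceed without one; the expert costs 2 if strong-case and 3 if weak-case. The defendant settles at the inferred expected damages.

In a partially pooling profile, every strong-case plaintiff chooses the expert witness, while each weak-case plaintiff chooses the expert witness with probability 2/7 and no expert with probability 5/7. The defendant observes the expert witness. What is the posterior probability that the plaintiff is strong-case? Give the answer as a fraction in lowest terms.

P(the expert witness) = (3/4)·1 + (1/4)·(2/7) = 23/28.
By Bayes' rule, P(strong-case | the expert witness) = (3/4) / (23/28) = 21/23.

21/23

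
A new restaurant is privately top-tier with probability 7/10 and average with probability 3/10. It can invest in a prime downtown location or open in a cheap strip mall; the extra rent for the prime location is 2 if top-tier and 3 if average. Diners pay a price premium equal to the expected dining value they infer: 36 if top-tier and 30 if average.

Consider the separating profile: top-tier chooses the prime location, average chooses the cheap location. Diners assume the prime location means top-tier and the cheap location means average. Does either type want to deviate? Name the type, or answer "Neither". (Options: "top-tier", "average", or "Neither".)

The prime location pays 36; the cheap location pays 30.
top-tier: assigned the prime location, nets 36 − 2 = 34; deviating to the cheap location nets 30.
average: assigned the cheap location, nets 30; deviating to the prime location nets 36 − 3 = 33.
The average type gains 3 by deviating.

average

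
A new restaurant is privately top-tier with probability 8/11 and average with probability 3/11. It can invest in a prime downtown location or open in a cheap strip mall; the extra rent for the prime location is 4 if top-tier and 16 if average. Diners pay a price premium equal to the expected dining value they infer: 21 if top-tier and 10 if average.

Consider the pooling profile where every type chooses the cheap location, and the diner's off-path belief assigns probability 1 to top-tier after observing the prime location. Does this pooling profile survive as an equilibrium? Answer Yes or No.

Yes

On path, the diner holds the prior and pays 8/11·21 + 3/11·10 = 18. Off path (the prime location), believing top-tier, it pays 21.
top-tier: the cheap location nets 18; the prime location nets 21 − 4 = 17. top-tier stays.
average: the cheap location nets 18; the prime location nets 21 − 16 = 5. average stays.
No type deviates, so pooling is sustained.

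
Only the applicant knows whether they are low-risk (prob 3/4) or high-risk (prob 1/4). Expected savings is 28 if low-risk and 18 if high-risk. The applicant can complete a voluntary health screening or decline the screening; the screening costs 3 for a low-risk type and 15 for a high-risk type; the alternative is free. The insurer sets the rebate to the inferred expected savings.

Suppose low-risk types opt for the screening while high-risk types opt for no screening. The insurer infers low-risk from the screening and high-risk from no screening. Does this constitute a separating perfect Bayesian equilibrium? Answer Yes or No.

Yes

Under these beliefs, the screening earns rebate 28 and no screening earns rebate 18.
low-risk: the screening nets 28 − 3 = 25; no screening nets 18. low-risk prefers the screening.
high-risk: the screening nets 28 − 15 = 13; no screening nets 18. high-risk prefers no screening.
Neither type deviates, so the separating profile is an equilibrium.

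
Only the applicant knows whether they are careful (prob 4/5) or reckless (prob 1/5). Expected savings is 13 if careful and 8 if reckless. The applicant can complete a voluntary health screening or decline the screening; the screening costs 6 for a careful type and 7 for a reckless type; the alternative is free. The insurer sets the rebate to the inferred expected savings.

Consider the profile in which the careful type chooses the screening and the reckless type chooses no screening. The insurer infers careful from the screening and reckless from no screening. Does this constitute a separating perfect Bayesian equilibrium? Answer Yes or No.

Under these beliefs, the screening earns rebate 13 and no screening earns rebate 8.
careful: the screening nets 13 − 6 = 7; no screening nets 8. careful would deviate to no screening.
reckless: the screening nets 13 − 7 = 6; no screening nets 8. reckless prefers no screening.
careful has a profitable deviation, so the profile is not an equilibrium.

No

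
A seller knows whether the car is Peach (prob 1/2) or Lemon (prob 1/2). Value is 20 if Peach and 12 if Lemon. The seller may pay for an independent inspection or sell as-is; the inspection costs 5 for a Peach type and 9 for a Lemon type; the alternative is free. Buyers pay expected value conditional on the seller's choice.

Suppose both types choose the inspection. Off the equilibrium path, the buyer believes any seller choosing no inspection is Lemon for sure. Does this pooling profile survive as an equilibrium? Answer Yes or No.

On path, the buyer holds the prior and pays 1/2·20 + 1/2·12 = 16. Off path (no inspection), believing Lemon, it pays 12.
Peach: the inspection nets 16 − 5 = 11; no inspection nets 12. Peach would deviate.
Lemon: the inspection nets 16 − 9 = 7; no inspection nets 12. Lemon would deviate.
A type deviates, so pooling fails.

No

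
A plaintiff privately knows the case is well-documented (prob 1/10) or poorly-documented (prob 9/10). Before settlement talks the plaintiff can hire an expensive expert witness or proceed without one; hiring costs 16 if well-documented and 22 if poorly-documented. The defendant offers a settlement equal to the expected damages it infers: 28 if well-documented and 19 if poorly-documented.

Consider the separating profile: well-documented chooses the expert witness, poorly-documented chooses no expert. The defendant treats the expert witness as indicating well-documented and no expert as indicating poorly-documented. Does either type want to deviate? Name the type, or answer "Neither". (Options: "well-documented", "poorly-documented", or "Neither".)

The expert witness pays 28; no expert pays 19.
well-documented: assigned the expert witness, nets 28 − 16 = 12; deviating to no expert nets 19.
poorly-documented: assigned no expert, nets 19; deviating to the expert witness nets 28 − 22 = 6.
The well-documented type gains 7 by deviating.

well-documented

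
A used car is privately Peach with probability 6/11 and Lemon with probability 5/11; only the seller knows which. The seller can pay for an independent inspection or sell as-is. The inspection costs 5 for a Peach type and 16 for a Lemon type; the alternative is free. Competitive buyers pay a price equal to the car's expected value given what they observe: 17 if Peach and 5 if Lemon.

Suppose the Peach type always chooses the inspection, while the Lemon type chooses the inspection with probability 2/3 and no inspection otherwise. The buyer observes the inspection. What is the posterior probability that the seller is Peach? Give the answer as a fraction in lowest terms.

9/14

P(the inspection) = (6/11)·1 + (5/11)·(2/3) = 28/33.
By Bayes' rule, P(Peach | the inspection) = (6/11) / (28/33) = 9/14.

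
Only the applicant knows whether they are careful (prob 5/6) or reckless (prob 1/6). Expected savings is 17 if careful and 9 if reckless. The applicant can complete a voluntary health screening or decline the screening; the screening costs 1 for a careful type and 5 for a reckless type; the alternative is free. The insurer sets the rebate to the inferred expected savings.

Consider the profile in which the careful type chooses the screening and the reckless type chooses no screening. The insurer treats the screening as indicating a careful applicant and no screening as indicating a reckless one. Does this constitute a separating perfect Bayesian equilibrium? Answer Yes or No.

No

Under these beliefs, the screening earns rebate 17 and no screening earns rebate 9.
careful: the screening nets 17 − 1 = 16; no screening nets 9. careful prefers the screening.
reckless: the screening nets 17 − 5 = 12; no screening nets 9. reckless would deviate to the screening.
reckless has a profitable deviation, so the profile is not an equilibrium.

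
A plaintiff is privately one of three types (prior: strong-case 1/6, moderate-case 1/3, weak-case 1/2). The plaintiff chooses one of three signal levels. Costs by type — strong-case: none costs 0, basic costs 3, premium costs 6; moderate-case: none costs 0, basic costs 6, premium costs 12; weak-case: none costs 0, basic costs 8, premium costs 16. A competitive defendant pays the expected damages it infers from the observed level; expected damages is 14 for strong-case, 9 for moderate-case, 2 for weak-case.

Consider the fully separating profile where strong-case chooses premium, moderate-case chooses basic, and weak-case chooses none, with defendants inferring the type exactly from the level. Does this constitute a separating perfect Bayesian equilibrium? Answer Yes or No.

Separating settlements: premium → 14, basic → 9, none → 2.
strong-case (assigned premium): none: 2 − 0 = 2; basic: 9 − 3 = 6; premium: 14 − 6 = 8. strong-case stays.
moderate-case (assigned basic): none: 2 − 0 = 2; basic: 9 − 6 = 3; premium: 14 − 12 = 2. moderate-case stays.
weak-case (assigned none): none: 2 − 0 = 2; basic: 9 − 8 = 1; premium: 14 − 16 = -2. weak-case stays.
Every type prefers its assigned level; separation holds.

Yes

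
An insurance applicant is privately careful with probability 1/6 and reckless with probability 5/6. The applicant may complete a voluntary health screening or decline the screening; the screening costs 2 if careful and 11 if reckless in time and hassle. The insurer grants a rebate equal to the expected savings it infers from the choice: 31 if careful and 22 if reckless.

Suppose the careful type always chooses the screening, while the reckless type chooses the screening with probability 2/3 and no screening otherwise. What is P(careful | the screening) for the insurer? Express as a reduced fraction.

P(the screening) = (1/6)·1 + (5/6)·(2/3) = 13/18.
By Bayes' rule, P(careful | the screening) = (1/6) / (13/18) = 3/13.

3/13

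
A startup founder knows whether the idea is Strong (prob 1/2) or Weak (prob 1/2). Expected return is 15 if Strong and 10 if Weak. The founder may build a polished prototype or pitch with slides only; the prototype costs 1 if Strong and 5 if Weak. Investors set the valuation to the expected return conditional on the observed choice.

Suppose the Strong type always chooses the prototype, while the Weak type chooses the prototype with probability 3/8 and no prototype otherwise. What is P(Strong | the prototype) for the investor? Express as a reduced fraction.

P(the prototype) = (1/2)·1 + (1/2)·(3/8) = 11/16.
By Bayes' rule, P(Strong | the prototype) = (1/2) / (11/16) = 8/11.

8/11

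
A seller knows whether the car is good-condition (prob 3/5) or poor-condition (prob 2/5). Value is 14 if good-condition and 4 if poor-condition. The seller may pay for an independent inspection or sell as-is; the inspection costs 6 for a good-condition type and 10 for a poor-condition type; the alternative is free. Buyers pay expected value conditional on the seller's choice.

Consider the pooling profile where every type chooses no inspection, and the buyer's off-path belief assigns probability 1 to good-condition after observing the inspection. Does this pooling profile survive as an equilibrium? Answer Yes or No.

On path, the buyer holds the prior and pays 3/5·14 + 2/5·4 = 10. Off path (the inspection), believing good-condition, it pays 14.
good-condition: no inspection nets 10; the inspection nets 14 − 6 = 8. good-condition stays.
poor-condition: no inspection nets 10; the inspection nets 14 − 10 = 4. poor-condition stays.
No type deviates, so pooling is sustained.

Yes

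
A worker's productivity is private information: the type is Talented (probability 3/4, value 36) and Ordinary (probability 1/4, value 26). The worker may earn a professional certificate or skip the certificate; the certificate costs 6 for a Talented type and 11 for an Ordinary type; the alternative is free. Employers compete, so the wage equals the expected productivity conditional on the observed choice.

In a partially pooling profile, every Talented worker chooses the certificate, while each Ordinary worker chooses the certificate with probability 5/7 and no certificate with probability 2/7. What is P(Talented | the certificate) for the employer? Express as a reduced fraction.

P(the certificate) = (3/4)·1 + (1/4)·(5/7) = 13/14.
By Bayes' rule, P(Talented | the certificate) = (3/4) / (13/14) = 21/26.

21/26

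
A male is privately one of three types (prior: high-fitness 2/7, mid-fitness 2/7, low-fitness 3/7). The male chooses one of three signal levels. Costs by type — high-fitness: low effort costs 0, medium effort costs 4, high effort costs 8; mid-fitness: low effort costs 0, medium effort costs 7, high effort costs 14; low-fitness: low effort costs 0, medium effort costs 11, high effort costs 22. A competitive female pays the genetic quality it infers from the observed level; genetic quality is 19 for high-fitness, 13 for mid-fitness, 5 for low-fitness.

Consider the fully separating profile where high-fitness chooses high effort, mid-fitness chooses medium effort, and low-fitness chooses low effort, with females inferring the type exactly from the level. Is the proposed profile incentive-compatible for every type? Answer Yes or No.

Yes

Separating mating payoffs: high effort → 19, medium effort → 13, low effort → 5.
high-fitness (assigned high effort): low effort: 5 − 0 = 5; medium effort: 13 − 4 = 9; high effort: 19 − 8 = 11. high-fitness stays.
mid-fitness (assigned medium effort): low effort: 5 − 0 = 5; medium effort: 13 − 7 = 6; high effort: 19 − 14 = 5. mid-fitness stays.
low-fitness (assigned low effort): low effort: 5 − 0 = 5; medium effort: 13 − 11 = 2; high effort: 19 − 22 = -3. low-fitness stays.
Every type prefers its assigned level; separation holds.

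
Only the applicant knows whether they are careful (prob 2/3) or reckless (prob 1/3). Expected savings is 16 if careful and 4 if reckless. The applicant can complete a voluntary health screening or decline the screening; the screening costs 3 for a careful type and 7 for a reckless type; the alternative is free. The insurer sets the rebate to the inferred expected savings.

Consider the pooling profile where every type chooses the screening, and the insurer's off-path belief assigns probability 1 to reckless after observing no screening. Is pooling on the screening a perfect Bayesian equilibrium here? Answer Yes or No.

Yes

On path, the insurer holds the prior and pays 2/3·16 + 1/3·4 = 12. Off path (no screening), believing reckless, it pays 4.
careful: the screening nets 12 − 3 = 9; no screening nets 4. careful stays.
reckless: the screening nets 12 − 7 = 5; no screening nets 4. reckless stays.
No type deviates, so pooling is sustained.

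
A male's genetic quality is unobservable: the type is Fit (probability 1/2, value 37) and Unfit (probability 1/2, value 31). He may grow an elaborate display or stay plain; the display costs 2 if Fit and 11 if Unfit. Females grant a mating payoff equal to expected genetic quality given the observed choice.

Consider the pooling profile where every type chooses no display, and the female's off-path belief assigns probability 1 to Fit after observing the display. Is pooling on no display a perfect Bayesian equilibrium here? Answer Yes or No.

On path, the female holds the prior and pays 1/2·37 + 1/2·31 = 34. Off path (the display), believing Fit, it pays 37.
Fit: no display nets 34; the display nets 37 − 2 = 35. Fit would deviate.
Unfit: no display nets 34; the display nets 37 − 11 = 26. Unfit stays.
A type deviates, so pooling fails.

No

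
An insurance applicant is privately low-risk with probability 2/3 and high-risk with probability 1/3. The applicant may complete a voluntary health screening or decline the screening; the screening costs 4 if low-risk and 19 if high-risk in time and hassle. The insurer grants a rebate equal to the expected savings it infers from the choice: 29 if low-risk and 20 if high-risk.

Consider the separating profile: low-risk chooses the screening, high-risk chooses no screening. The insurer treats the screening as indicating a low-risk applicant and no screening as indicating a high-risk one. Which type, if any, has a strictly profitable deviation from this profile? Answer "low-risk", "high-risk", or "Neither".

Neither

The screening pays 29; no screening pays 20.
low-risk: assigned the screening, nets 29 − 4 = 25; deviating to no screening nets 20.
high-risk: assigned no screening, nets 20; deviating to the screening nets 29 − 19 = 10.
Both types strictly prefer their assigned action; no profitable deviation.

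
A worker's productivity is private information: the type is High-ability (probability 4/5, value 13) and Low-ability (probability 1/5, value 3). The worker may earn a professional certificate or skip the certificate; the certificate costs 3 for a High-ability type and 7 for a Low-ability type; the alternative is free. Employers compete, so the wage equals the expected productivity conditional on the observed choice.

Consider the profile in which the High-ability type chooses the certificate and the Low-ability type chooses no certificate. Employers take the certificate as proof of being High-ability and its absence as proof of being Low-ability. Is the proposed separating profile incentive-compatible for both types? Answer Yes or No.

Under these beliefs, the certificate earns wage 13 and no certificate earns wage 3.
High-ability: the certificate nets 13 − 3 = 10; no certificate nets 3. High-ability prefers the certificate.
Low-ability: the certificate nets 13 − 7 = 6; no certificate nets 3. Low-ability would deviate to the certificate.
Low-ability has a profitable deviation, so the profile is not an equilibrium.

No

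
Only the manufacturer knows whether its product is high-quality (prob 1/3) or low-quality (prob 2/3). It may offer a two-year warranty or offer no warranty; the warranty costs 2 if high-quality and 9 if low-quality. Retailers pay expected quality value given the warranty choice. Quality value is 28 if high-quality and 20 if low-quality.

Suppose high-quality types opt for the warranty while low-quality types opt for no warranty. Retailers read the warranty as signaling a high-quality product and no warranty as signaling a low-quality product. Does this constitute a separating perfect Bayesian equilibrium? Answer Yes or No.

Yes

Under these beliefs, the warranty earns price 28 and no warranty earns price 20.
high-quality: the warranty nets 28 − 2 = 26; no warranty nets 20. high-quality prefers the warranty.
low-quality: the warranty nets 28 − 9 = 19; no warranty nets 20. low-quality prefers no warranty.
Neither type deviates, so the separating profile is an equilibrium.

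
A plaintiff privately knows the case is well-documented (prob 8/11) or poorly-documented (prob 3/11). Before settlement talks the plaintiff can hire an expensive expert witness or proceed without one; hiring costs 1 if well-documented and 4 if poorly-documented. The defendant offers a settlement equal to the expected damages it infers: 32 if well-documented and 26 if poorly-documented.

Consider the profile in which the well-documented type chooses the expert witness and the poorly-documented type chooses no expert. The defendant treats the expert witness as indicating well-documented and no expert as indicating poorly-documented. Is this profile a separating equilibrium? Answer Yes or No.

No

Under these beliefs, the expert witness earns settlement 32 and no expert earns settlement 26.
well-documented: the expert witness nets 32 − 1 = 31; no expert nets 26. well-documented prefers the expert witness.
poorly-documented: the expert witness nets 32 − 4 = 28; no expert nets 26. poorly-documented would deviate to the expert witness.
poorly-documented has a profitable deviation, so the profile is not an equilibrium.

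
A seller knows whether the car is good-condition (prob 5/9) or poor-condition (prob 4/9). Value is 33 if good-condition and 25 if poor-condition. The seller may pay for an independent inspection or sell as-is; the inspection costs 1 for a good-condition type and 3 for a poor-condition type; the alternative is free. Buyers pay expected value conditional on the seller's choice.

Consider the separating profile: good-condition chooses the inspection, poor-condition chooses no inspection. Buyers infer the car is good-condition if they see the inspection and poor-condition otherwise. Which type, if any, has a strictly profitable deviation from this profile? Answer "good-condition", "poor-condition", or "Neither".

poor-condition

The inspection pays 33; no inspection pays 25.
good-condition: assigned the inspection, nets 33 − 1 = 32; deviating to no inspection nets 25.
poor-condition: assigned no inspection, nets 25; deviating to the inspection nets 33 − 3 = 30.
The poor-condition type gains 5 by deviating.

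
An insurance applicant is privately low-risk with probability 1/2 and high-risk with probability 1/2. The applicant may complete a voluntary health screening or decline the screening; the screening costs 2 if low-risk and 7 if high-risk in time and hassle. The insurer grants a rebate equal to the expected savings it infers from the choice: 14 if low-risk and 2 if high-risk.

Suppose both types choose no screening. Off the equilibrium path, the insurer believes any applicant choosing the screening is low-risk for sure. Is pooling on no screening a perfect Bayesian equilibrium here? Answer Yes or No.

On path, the insurer holds the prior and pays 1/2·14 + 1/2·2 = 8. Off path (the screening), believing low-risk, it pays 14.
low-risk: no screening nets 8; the screening nets 14 − 2 = 12. low-risk would deviate.
high-risk: no screening nets 8; the screening nets 14 − 7 = 7. high-risk stays.
A type deviates, so pooling fails.

No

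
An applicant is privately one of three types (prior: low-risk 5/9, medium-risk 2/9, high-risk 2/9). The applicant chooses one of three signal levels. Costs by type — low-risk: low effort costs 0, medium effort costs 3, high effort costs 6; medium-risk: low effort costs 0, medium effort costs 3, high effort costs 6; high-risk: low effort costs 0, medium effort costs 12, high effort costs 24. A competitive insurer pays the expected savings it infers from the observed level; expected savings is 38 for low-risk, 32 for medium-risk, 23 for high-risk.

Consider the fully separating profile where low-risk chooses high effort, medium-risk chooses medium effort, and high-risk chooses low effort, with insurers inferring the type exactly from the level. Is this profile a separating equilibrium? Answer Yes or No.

No

Separating rebates: high effort → 38, medium effort → 32, low effort → 23.
low-risk (assigned high effort): low effort: 23 − 0 = 23; medium effort: 32 − 3 = 29; high effort: 38 − 6 = 32. low-risk stays.
medium-risk (assigned medium effort): low effort: 23 − 0 = 23; medium effort: 32 − 3 = 29; high effort: 38 − 6 = 32. medium-risk prefers high effort.
high-risk (assigned low effort): low effort: 23 − 0 = 23; medium effort: 32 − 12 = 20; high effort: 38 − 24 = 14. high-risk stays.
At least one type deviates; the separating profile fails.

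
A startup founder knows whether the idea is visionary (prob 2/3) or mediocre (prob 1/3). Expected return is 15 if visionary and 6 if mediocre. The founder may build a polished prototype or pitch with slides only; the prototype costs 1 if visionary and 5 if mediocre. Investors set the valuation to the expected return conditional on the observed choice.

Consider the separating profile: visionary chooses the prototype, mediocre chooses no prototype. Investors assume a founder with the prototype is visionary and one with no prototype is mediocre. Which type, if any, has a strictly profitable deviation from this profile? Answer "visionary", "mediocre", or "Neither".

The prototype pays 15; no prototype pays 6.
visionary: assigned the prototype, nets 15 − 1 = 14; deviating to no prototype nets 6.
mediocre: assigned no prototype, nets 6; deviating to the prototype nets 15 − 5 = 10.
The mediocre type gains 4 by deviating.

mediocre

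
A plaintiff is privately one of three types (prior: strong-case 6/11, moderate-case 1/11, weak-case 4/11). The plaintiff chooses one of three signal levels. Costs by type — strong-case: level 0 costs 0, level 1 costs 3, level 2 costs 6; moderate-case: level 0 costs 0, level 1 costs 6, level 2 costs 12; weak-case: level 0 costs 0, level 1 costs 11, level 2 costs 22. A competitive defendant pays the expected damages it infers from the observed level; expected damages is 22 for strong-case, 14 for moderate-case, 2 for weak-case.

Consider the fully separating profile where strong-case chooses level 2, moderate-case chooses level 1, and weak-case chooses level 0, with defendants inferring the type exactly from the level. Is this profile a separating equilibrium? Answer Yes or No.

Separating settlements: level 2 → 22, level 1 → 14, level 0 → 2.
strong-case (assigned level 2): level 0: 2 − 0 = 2; level 1: 14 − 3 = 11; level 2: 22 − 6 = 16. strong-case stays.
moderate-case (assigned level 1): level 0: 2 − 0 = 2; level 1: 14 − 6 = 8; level 2: 22 − 12 = 10. moderate-case prefers level 2.
weak-case (assigned level 0): level 0: 2 − 0 = 2; level 1: 14 − 11 = 3; level 2: 22 − 22 = 0. weak-case prefers level 1.
At least one type deviates; the separating profile fails.

No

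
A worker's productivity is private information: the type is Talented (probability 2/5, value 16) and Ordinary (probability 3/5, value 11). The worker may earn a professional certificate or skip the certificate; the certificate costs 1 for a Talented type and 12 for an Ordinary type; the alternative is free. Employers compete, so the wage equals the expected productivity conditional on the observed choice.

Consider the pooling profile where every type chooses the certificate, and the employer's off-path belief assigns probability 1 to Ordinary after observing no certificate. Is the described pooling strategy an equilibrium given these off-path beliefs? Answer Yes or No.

No

On path, the employer holds the prior and pays 2/5·16 + 3/5·11 = 13. Off path (no certificate), believing Ordinary, it pays 11.
Talented: the certificate nets 13 − 1 = 12; no certificate nets 11. Talented stays.
Ordinary: the certificate nets 13 − 12 = 1; no certificate nets 11. Ordinary would deviate.
A type deviates, so pooling fails.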